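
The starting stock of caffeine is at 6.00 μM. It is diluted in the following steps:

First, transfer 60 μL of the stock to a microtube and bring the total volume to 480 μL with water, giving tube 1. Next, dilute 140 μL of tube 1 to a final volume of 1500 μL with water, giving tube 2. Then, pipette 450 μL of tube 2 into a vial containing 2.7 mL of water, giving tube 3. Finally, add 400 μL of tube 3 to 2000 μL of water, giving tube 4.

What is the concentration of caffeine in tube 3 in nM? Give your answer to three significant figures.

Step 1: 60 μL brought to 480 μL → factor 480/60 = 8
Step 2: 140 μL brought to 1500 μL → factor 1500/140 = 10.714
Step 3: 450 μL + 2.7 mL = 3150 μL total → factor 3150/450 = 7
Dilution factor through tube 3 = 8 × 10.714 × 7 = 600
[tube 3] = 6.00 μM / 600 = 0.01000 μM = 10.0 nM

10.0 nM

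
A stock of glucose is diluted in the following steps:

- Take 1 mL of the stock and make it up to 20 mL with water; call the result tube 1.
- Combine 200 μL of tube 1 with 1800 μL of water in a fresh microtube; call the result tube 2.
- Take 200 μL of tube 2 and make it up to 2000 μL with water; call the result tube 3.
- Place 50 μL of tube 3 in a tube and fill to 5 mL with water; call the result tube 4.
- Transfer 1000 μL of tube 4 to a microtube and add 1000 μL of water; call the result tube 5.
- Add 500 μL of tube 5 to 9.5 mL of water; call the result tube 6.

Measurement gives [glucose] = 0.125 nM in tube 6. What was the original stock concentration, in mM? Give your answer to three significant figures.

Step 1: 1 mL brought to 20 mL → factor 20/1 = 20
Step 2: 200 μL + 1800 μL = 2000 μL total → factor 2000/200 = 10
Step 3: 200 μL brought to 2000 μL → factor 2000/200 = 10
Step 4: 50 μL brought to 5 mL → factor 5000/50 = 100
Step 5: 1000 μL + 1000 μL = 2000 μL total → factor 2000/1000 = 2
Step 6: 500 μL + 9.5 mL = 10000 μL total → factor 10000/500 = 20
Overall dilution factor = 20 × 10 × 10 × 100 × 2 × 20 = 8 × 10^6
Stock = 0.125 nM × 8 × 10^6 = 1.000 × 10^6 nM = 1.00 mM

1.00 mM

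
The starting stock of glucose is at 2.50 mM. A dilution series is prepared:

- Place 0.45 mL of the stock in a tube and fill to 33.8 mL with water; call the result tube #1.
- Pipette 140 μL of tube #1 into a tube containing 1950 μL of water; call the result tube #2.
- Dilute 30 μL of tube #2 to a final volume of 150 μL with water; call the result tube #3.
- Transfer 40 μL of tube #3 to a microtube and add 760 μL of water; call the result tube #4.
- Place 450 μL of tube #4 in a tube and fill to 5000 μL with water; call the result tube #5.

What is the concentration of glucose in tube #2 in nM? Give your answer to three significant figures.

Step 1: 0.45 mL brought to 33.8 mL → factor 33.8/0.45 = 75.111
Step 2: 140 μL + 1950 μL = 2090 μL total → factor 2090/140 = 14.929
Dilution factor through tube #2 = 75.111 × 14.929 = 1121.3
[tube #2] = 2.50 mM / 1121.3 = 0.002230 mM = 2.23 × 10^3 nM

2.23 × 10^3 nM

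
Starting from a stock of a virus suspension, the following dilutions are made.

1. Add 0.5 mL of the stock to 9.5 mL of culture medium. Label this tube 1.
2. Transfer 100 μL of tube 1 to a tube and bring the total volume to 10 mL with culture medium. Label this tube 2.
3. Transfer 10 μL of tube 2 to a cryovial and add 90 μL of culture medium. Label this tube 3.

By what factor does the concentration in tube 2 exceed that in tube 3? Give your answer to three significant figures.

Step 1: 0.5 mL + 9.5 mL = 10 mL total → factor 10/0.5 = 20
Step 2: 100 μL brought to 10 mL → factor 10000/100 = 100
Step 3: 10 μL + 90 μL = 100 μL total → factor 100/10 = 10
Dilution factor to tube 2 = 2000; to tube 3 = 20000
[tube 2]/[tube 3] = (factor to tube 3)/(factor to tube 2) = 20000/2000 = 10.0

10.0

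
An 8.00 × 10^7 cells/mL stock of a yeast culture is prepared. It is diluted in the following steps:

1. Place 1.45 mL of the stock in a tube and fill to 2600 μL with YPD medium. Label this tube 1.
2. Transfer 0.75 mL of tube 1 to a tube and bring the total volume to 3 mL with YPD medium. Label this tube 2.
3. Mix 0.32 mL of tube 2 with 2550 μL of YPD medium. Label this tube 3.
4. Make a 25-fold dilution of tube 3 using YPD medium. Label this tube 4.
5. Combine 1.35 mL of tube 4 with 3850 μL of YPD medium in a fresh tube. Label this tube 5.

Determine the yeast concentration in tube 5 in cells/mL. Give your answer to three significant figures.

1.29 × 10^4 cells/mL

Step 1: 1.45 mL brought to 2600 μL → factor 2.6/1.45 = 1.7931
Step 2: 0.75 mL brought to 3 mL → factor 3/0.75 = 4
Step 3: 0.32 mL + 2550 μL = 2.87 mL total → factor 2.87/0.32 = 8.9688
Step 4: 25-fold → factor 25
Step 5: 1.35 mL + 3850 μL = 5.2 mL total → factor 5.2/1.35 = 3.8519
Overall dilution factor = 1.7931 × 4 × 8.9688 × 25 × 3.8519 = 6194.5
Final = 8.00 × 10^7 cells/mL / 6194.5 = 1.29 × 10^4 cells/mL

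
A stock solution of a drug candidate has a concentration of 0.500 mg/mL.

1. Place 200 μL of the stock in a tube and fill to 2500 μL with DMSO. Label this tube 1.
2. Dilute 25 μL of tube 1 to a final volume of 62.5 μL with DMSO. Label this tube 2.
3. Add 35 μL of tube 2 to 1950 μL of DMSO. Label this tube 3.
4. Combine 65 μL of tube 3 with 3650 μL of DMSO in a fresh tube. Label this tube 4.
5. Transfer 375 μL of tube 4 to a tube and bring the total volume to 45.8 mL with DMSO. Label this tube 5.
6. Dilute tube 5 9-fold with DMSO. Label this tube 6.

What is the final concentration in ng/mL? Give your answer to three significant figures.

0.00449 ng/mL

Step 1: 200 μL brought to 2500 μL → factor 2500/200 = 12.5
Step 2: 25 μL brought to 62.5 μL → factor 62.5/25 = 2.5
Step 3: 35 μL + 1950 μL = 1985 μL total → factor 1985/35 = 56.714
Step 4: 65 μL + 3650 μL = 3715 μL total → factor 3715/65 = 57.154
Step 5: 375 μL brought to 45.8 mL → factor 45800/375 = 122.13
Step 6: 9-fold → factor 9
Overall dilution factor = 12.5 × 2.5 × 56.714 × 57.154 × 122.13 × 9 = 1.1134 × 10^8
Final = 0.500 mg/mL / 1.1134 × 10^8 = 4.491 × 10^-9 mg/mL = 0.00449 ng/mL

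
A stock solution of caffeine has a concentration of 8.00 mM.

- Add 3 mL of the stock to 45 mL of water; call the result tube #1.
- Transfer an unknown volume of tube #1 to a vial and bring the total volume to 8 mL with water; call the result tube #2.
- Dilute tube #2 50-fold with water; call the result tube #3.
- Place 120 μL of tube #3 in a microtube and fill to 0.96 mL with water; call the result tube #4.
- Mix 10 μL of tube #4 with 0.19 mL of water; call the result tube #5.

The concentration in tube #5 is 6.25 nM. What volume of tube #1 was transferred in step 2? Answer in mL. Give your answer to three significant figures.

Step 1: 3 mL + 45 mL = 48 mL total → factor 48/3 = 16
Step 2: v brought to 8 mL → factor = 8 mL/v
Step 3: 50-fold → factor 50
Step 4: 120 μL brought to 0.96 mL → factor 960/120 = 8
Step 5: 10 μL + 0.19 mL = 200 μL total → factor 200/10 = 20
Product of known-step factors = 1.28 × 10^5
Overall factor = 8.00 mM / (6.25 nM) = 1.28 × 10^6
Step-2 factor = 1.28 × 10^6 / 1.28 × 10^5 = 10
v = 8 mL / 10 = 0.800 mL

0.800 mL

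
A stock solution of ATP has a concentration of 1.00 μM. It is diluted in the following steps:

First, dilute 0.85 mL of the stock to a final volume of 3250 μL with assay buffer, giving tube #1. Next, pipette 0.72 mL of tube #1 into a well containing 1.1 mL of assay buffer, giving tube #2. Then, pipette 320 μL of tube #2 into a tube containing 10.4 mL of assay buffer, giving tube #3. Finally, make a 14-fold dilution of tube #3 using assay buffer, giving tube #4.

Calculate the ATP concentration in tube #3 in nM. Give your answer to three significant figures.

Step 1: 0.85 mL brought to 3250 μL → factor 3.25/0.85 = 3.8235
Step 2: 0.72 mL + 1.1 mL = 1.82 mL total → factor 1.82/0.72 = 2.5278
Step 3: 320 μL + 10.4 mL = 10720 μL total → factor 10720/320 = 33.5
Dilution factor through tube #3 = 3.8235 × 2.5278 × 33.5 = 323.78
[tube #3] = 1.00 μM / 323.78 = 0.003089 μM = 3.09 nM

3.09 nM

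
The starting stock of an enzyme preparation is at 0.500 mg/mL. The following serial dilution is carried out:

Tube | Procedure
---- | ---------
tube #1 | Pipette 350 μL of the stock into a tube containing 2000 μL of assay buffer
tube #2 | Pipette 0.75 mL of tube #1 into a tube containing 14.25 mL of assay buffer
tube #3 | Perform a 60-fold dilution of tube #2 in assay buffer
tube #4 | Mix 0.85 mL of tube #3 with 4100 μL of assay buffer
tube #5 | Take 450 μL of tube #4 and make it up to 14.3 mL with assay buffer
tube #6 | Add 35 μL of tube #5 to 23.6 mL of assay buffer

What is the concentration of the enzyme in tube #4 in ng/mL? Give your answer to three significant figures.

Step 1: 350 μL + 2000 μL = 2350 μL total → factor 2350/350 = 6.7143
Step 2: 0.75 mL + 14.25 mL = 15 mL total → factor 15/0.75 = 20
Step 3: 60-fold → factor 60
Step 4: 0.85 mL + 4100 μL = 4.95 mL total → factor 4.95/0.85 = 5.8235
Dilution factor through tube #4 = 6.7143 × 20 × 60 × 5.8235 = 46921
[tube #4] = 0.500 mg/mL / 46921 = 1.066 × 10^-5 mg/mL = 10.7 ng/mL

10.7 ng/mL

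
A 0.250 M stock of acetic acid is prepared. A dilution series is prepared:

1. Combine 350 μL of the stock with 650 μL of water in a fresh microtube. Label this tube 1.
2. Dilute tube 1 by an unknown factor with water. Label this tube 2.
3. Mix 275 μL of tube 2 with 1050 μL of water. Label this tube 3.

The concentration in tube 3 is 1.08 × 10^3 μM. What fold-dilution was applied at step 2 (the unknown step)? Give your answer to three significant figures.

Step 1: 350 μL + 650 μL = 1000 μL total → factor 1000/350 = 2.8571
Step 2: unknown factor x
Step 3: 275 μL + 1050 μL = 1325 μL total → factor 1325/275 = 4.8182
Product of known-step factors = 13.766
Overall factor = 0.250 M / (1.08 × 10^3 μM) = 231.48
x = 231.48 / 13.766 = 16.8

16.8-fold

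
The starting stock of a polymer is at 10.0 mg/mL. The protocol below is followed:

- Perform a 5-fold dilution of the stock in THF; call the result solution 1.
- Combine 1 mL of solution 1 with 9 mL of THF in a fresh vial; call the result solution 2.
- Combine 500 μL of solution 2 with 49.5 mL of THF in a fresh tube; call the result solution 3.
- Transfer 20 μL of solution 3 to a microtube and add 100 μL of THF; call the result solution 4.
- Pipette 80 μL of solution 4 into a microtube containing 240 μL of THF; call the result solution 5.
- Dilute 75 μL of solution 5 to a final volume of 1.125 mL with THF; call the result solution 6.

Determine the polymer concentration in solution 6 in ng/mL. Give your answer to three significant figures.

5.56 ng/mL

Step 1: 5-fold → factor 5
Step 2: 1 mL + 9 mL = 10 mL total → factor 10/1 = 10
Step 3: 500 μL + 49.5 mL = 50000 μL total → factor 50000/500 = 100
Step 4: 20 μL + 100 μL = 120 μL total → factor 120/20 = 6
Step 5: 80 μL + 240 μL = 320 μL total → factor 320/80 = 4
Step 6: 75 μL brought to 1.125 mL → factor 1125/75 = 15
Overall dilution factor = 5 × 10 × 100 × 6 × 4 × 15 = 1.8 × 10^6
Final = 10.0 mg/mL / 1.8 × 10^6 = 5.556 × 10^-6 mg/mL = 5.56 ng/mL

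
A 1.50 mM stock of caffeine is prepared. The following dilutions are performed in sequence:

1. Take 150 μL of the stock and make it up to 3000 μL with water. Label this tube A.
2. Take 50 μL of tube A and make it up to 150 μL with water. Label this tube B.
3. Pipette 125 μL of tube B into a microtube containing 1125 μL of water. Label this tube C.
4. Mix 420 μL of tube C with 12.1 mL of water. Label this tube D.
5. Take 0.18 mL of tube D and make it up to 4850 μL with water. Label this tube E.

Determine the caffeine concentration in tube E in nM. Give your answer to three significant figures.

Step 1: 150 μL brought to 3000 μL → factor 3000/150 = 20
Step 2: 50 μL brought to 150 μL → factor 150/50 = 3
Step 3: 125 μL + 1125 μL = 1250 μL total → factor 1250/125 = 10
Step 4: 420 μL + 12.1 mL = 12520 μL total → factor 12520/420 = 29.81
Step 5: 0.18 mL brought to 4850 μL → factor 4.85/0.18 = 26.944
Overall dilution factor = 20 × 3 × 10 × 29.81 × 26.944 = 4.8192 × 10^5
Final = 1.50 mM / 4.8192 × 10^5 = 3.113 × 10^-6 mM = 3.11 nM

3.11 nM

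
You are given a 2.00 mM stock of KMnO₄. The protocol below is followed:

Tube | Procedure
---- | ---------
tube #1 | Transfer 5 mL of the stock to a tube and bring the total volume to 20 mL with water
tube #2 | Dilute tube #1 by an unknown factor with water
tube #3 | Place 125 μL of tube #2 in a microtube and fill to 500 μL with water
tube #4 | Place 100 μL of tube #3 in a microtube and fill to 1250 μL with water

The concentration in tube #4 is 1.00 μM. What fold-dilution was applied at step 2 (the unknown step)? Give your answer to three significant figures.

Step 1: 5 mL brought to 20 mL → factor 20/5 = 4
Step 2: unknown factor x
Step 3: 125 μL brought to 500 μL → factor 500/125 = 4
Step 4: 100 μL brought to 1250 μL → factor 1250/100 = 12.5
Product of known-step factors = 200
Overall factor = 2.00 mM / (1.00 μM) = 2000
x = 2000 / 200 = 10.0

10.0-fold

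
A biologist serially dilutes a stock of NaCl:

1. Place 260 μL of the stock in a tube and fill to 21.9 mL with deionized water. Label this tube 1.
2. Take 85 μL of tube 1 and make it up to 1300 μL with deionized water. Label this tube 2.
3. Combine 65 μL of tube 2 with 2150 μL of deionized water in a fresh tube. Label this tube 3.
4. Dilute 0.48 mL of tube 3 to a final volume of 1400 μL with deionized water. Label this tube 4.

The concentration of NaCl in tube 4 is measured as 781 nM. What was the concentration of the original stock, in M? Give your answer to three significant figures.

0.100 M

Step 1: 260 μL brought to 21.9 mL → factor 21900/260 = 84.231
Step 2: 85 μL brought to 1300 μL → factor 1300/85 = 15.294
Step 3: 65 μL + 2150 μL = 2215 μL total → factor 2215/65 = 34.077
Step 4: 0.48 mL brought to 1400 μL → factor 1.4/0.48 = 2.9167
Overall dilution factor = 84.231 × 15.294 × 34.077 × 2.9167 = 1.2804 × 10^5
Stock = 781 nM × 1.2804 × 10^5 = 1.000 × 10^8 nM = 0.100 M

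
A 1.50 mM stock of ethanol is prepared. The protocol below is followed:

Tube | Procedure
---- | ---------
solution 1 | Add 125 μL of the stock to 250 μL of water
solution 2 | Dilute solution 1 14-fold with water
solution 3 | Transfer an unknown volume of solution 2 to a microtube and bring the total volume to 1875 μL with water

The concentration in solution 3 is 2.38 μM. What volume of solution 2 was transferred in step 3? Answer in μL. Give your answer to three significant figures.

125 μL

Step 1: 125 μL + 250 μL = 375 μL total → factor 375/125 = 3
Step 2: 14-fold → factor 14
Step 3: v brought to 1875 μL → factor = 1875 μL/v
Product of known-step factors = 42
Overall factor = 1.50 mM / (2.38 μM) = 630.25
Step-3 factor = 630.25 / 42 = 15.006
v = 1875 μL / 15.006 = 125 μL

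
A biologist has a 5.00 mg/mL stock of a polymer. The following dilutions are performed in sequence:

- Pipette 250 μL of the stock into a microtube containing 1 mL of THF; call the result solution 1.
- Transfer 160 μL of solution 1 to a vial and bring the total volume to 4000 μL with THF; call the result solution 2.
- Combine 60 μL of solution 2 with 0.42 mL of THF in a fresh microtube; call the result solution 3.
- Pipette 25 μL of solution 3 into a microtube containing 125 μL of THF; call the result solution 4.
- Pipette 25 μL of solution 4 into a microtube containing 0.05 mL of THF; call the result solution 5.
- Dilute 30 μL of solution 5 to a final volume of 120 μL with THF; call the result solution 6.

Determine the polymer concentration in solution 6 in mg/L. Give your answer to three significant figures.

0.0694 mg/L

Step 1: 250 μL + 1 mL = 1250 μL total → factor 1250/250 = 5
Step 2: 160 μL brought to 4000 μL → factor 4000/160 = 25
Step 3: 60 μL + 0.42 mL = 480 μL total → factor 480/60 = 8
Step 4: 25 μL + 125 μL = 150 μL total → factor 150/25 = 6
Step 5: 25 μL + 0.05 mL = 75 μL total → factor 75/25 = 3
Step 6: 30 μL brought to 120 μL → factor 120/30 = 4
Overall dilution factor = 5 × 25 × 8 × 6 × 3 × 4 = 72000
Final = 5.00 mg/mL / 72000 = 6.944 × 10^-5 mg/mL = 0.0694 mg/L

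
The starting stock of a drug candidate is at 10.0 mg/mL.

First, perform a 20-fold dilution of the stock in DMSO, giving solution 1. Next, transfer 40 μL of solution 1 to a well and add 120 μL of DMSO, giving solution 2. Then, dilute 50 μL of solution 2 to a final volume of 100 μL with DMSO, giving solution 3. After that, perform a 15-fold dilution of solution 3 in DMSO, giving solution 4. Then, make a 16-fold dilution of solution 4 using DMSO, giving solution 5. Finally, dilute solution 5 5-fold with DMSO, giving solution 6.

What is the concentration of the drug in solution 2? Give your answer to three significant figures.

0.125 mg/mL

Step 1: 20-fold → factor 20
Step 2: 40 μL + 120 μL = 160 μL total → factor 160/40 = 4
Dilution factor through solution 2 = 20 × 4 = 80
[solution 2] = 10.0 mg/mL / 80 = 0.125 mg/mL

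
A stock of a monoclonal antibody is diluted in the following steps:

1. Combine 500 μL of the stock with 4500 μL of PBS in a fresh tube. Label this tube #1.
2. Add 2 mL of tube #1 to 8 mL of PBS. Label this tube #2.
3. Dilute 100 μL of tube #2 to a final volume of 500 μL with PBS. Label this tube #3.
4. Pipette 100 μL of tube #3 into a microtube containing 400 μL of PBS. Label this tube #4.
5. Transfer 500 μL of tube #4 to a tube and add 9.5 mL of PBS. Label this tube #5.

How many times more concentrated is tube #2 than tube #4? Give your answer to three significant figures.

25.0

Step 1: 500 μL + 4500 μL = 5000 μL total → factor 5000/500 = 10
Step 2: 2 mL + 8 mL = 10 mL total → factor 10/2 = 5
Step 3: 100 μL brought to 500 μL → factor 500/100 = 5
Step 4: 100 μL + 400 μL = 500 μL total → factor 500/100 = 5
Dilution factor to tube #2 = 50; to tube #4 = 1250
[tube #2]/[tube #4] = (factor to tube #4)/(factor to tube #2) = 1250/50 = 25.0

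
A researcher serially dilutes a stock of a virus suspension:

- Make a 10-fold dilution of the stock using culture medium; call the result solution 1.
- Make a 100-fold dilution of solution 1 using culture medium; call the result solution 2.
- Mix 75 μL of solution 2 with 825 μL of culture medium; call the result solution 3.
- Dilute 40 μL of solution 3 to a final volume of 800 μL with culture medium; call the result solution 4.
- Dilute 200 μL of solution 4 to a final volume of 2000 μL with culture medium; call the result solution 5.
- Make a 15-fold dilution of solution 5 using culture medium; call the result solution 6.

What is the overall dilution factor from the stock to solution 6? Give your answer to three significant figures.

3.60 × 10^7

Step 1: 10-fold → factor 10
Step 2: 100-fold → factor 100
Step 3: 75 μL + 825 μL = 900 μL total → factor 900/75 = 12
Step 4: 40 μL brought to 800 μL → factor 800/40 = 20
Step 5: 200 μL brought to 2000 μL → factor 2000/200 = 10
Step 6: 15-fold → factor 15
Overall dilution factor = 10 × 100 × 12 × 20 × 10 × 15 = 3.6 × 10^7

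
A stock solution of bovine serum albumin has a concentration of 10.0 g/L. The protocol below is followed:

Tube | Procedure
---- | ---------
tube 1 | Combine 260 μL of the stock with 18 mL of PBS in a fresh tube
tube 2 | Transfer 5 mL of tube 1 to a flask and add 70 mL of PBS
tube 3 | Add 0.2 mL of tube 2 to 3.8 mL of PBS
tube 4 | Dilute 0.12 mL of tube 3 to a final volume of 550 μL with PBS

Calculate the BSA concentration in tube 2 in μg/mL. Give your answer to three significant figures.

9.49 μg/mL

Step 1: 260 μL + 18 mL = 18260 μL total → factor 18260/260 = 70.231
Step 2: 5 mL + 70 mL = 75 mL total → factor 75/5 = 15
Dilution factor through tube 2 = 70.231 × 15 = 1053.5
[tube 2] = 10.0 g/L / 1053.5 = 0.009493 g/L = 9.49 μg/mL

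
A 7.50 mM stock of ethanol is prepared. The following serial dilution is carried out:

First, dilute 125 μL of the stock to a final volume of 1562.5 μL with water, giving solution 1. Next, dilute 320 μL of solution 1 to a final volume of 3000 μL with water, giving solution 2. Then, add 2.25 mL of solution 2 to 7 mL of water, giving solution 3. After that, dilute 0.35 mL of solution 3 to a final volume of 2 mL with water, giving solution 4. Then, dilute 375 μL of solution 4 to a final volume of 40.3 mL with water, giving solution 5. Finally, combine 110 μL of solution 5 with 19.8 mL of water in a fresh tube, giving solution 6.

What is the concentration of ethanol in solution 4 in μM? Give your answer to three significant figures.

Step 1: 125 μL brought to 1562.5 μL → factor 1562.5/125 = 12.5
Step 2: 320 μL brought to 3000 μL → factor 3000/320 = 9.375
Step 3: 2.25 mL + 7 mL = 9.25 mL total → factor 9.25/2.25 = 4.1111
Step 4: 0.35 mL brought to 2 mL → factor 2/0.35 = 5.7143
Dilution factor through solution 4 = 12.5 × 9.375 × 4.1111 × 5.7143 = 2753
[solution 4] = 7.50 mM / 2753 = 0.002724 mM = 2.72 μM

2.72 μM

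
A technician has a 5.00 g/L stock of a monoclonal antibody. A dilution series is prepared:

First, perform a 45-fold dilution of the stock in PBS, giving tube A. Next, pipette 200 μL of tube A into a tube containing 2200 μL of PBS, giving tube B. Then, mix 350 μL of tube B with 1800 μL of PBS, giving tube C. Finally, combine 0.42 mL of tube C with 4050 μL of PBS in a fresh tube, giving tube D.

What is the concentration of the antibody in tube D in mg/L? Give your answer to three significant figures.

Step 1: 45-fold → factor 45
Step 2: 200 μL + 2200 μL = 2400 μL total → factor 2400/200 = 12
Step 3: 350 μL + 1800 μL = 2150 μL total → factor 2150/350 = 6.1429
Step 4: 0.42 mL + 4050 μL = 4.47 mL total → factor 4.47/0.42 = 10.643
Overall dilution factor = 45 × 12 × 6.1429 × 10.643 = 35304
Final = 5.00 g/L / 35304 = 0.0001416 g/L = 0.142 mg/L

0.142 mg/L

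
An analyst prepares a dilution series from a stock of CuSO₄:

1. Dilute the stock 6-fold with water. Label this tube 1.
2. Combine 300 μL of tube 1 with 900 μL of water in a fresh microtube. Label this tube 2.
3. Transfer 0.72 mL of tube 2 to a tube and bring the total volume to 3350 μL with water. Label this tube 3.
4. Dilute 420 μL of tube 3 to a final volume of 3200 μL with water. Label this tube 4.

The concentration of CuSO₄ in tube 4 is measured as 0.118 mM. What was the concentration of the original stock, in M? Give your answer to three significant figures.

0.100 M

Step 1: 6-fold → factor 6
Step 2: 300 μL + 900 μL = 1200 μL total → factor 1200/300 = 4
Step 3: 0.72 mL brought to 3350 μL → factor 3.35/0.72 = 4.6528
Step 4: 420 μL brought to 3200 μL → factor 3200/420 = 7.619
Overall dilution factor = 6 × 4 × 4.6528 × 7.619 = 850.79
Stock = 0.118 mM × 850.79 = 100.4 mM = 0.100 M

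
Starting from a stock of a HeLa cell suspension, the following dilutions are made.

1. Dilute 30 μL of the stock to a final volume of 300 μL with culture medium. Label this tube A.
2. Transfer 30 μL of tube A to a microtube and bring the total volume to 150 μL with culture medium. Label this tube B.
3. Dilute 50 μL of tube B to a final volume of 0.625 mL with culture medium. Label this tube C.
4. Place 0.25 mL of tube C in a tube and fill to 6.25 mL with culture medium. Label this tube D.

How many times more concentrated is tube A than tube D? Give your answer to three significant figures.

Step 1: 30 μL brought to 300 μL → factor 300/30 = 10
Step 2: 30 μL brought to 150 μL → factor 150/30 = 5
Step 3: 50 μL brought to 0.625 mL → factor 625/50 = 12.5
Step 4: 0.25 mL brought to 6.25 mL → factor 6.25/0.25 = 25
Dilution factor to tube A = 10; to tube D = 15625
[tube A]/[tube D] = (factor to tube D)/(factor to tube A) = 15625/10 = 1.56 × 10^3

1.56 × 10^3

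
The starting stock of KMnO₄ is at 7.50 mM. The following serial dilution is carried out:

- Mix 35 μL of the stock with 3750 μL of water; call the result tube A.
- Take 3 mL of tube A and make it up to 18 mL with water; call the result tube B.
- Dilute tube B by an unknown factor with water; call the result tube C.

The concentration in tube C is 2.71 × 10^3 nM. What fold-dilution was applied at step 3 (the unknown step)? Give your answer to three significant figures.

Step 1: 35 μL + 3750 μL = 3785 μL total → factor 3785/35 = 108.14
Step 2: 3 mL brought to 18 mL → factor 18/3 = 6
Step 3: unknown factor x
Product of known-step factors = 648.86
Overall factor = 7.50 mM / (2.71 × 10^3 nM) = 2767.5
x = 2767.5 / 648.86 = 4.27

4.27-fold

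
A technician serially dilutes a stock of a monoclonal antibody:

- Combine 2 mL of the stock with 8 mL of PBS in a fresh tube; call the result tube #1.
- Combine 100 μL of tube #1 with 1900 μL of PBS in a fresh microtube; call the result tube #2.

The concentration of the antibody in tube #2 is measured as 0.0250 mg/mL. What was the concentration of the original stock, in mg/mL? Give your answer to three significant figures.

2.50 mg/mL

Step 1: 2 mL + 8 mL = 10 mL total → factor 10/2 = 5
Step 2: 100 μL + 1900 μL = 2000 μL total → factor 2000/100 = 20
Overall dilution factor = 5 × 20 = 100
Stock = 0.0250 mg/mL × 100 = 2.50 mg/mL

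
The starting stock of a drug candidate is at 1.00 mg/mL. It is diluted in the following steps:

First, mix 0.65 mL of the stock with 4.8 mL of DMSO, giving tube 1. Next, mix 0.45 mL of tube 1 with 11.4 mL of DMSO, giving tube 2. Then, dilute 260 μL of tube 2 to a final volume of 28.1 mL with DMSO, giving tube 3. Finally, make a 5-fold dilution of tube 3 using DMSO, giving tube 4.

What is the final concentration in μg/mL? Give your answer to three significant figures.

Step 1: 0.65 mL + 4.8 mL = 5.45 mL total → factor 5.45/0.65 = 8.3846
Step 2: 0.45 mL + 11.4 mL = 11.85 mL total → factor 11.85/0.45 = 26.333
Step 3: 260 μL brought to 28.1 mL → factor 28100/260 = 108.08
Step 4: 5-fold → factor 5
Overall dilution factor = 8.3846 × 26.333 × 108.08 × 5 = 1.1931 × 10^5
Final = 1.00 mg/mL / 1.1931 × 10^5 = 8.381 × 10^-6 mg/mL = 0.00838 μg/mL

0.00838 μg/mL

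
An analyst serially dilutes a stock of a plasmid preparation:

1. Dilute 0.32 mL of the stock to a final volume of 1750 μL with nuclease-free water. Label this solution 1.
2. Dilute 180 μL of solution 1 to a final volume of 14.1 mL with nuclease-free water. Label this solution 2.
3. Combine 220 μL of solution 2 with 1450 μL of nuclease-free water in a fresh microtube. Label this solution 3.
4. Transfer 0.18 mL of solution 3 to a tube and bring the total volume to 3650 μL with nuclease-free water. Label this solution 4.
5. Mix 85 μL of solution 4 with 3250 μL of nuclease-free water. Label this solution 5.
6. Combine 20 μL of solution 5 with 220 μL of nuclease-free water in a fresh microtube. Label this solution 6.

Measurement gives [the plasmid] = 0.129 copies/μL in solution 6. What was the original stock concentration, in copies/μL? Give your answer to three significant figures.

Step 1: 0.32 mL brought to 1750 μL → factor 1.75/0.32 = 5.4688
Step 2: 180 μL brought to 14.1 mL → factor 14100/180 = 78.333
Step 3: 220 μL + 1450 μL = 1670 μL total → factor 1670/220 = 7.5909
Step 4: 0.18 mL brought to 3650 μL → factor 3.65/0.18 = 20.278
Step 5: 85 μL + 3250 μL = 3335 μL total → factor 3335/85 = 39.235
Step 6: 20 μL + 220 μL = 240 μL total → factor 240/20 = 12
Overall dilution factor = 5.4688 × 78.333 × 7.5909 × 20.278 × 39.235 × 12 = 3.1046 × 10^7
Stock = 0.129 copies/μL × 3.1046 × 10^7 = 4.00 × 10^6 copies/μL

4.00 × 10^6 copies/μL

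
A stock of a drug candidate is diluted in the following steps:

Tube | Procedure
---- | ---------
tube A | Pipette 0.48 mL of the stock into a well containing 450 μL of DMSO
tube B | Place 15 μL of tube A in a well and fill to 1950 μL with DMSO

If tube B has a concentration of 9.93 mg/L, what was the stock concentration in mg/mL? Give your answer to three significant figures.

Step 1: 0.48 mL + 450 μL = 0.93 mL total → factor 0.93/0.48 = 1.9375
Step 2: 15 μL brought to 1950 μL → factor 1950/15 = 130
Overall dilution factor = 1.9375 × 130 = 251.88
Stock = 9.93 mg/L × 251.88 = 2501 mg/L = 2.50 mg/mL

2.50 mg/mL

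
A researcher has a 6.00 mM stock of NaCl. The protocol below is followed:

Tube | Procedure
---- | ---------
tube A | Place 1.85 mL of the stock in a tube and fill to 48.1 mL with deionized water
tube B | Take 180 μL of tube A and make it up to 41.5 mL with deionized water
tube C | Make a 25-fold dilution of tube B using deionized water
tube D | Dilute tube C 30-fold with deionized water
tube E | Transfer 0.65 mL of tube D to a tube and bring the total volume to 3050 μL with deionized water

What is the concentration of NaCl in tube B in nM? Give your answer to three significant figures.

1.00 × 10^3 nM

Step 1: 1.85 mL brought to 48.1 mL → factor 48.1/1.85 = 26
Step 2: 180 μL brought to 41.5 mL → factor 41500/180 = 230.56
Dilution factor through tube B = 26 × 230.56 = 5994.4
[tube B] = 6.00 mM / 5994.4 = 0.001001 mM = 1.00 × 10^3 nM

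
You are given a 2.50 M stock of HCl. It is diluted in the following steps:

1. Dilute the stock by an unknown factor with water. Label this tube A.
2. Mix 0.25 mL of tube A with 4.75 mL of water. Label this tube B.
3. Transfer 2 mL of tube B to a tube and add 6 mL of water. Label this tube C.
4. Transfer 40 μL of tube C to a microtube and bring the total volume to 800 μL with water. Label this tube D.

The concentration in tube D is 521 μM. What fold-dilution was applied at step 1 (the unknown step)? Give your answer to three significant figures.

Step 1: unknown factor x
Step 2: 0.25 mL + 4.75 mL = 5 mL total → factor 5/0.25 = 20
Step 3: 2 mL + 6 mL = 8 mL total → factor 8/2 = 4
Step 4: 40 μL brought to 800 μL → factor 800/40 = 20
Product of known-step factors = 1600
Overall factor = 2.50 M / (521 μM) = 4798.5
x = 4798.5 / 1600 = 3.00

3.00-fold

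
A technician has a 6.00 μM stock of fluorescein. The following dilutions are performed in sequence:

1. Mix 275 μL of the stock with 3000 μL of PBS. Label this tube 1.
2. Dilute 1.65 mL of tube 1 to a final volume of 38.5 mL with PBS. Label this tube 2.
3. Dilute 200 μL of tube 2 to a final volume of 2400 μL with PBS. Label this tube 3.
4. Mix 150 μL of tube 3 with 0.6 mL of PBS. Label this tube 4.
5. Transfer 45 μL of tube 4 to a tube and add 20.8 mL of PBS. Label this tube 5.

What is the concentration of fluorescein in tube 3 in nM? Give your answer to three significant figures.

Step 1: 275 μL + 3000 μL = 3275 μL total → factor 3275/275 = 11.909
Step 2: 1.65 mL brought to 38.5 mL → factor 38.5/1.65 = 23.333
Step 3: 200 μL brought to 2400 μL → factor 2400/200 = 12
Dilution factor through tube 3 = 11.909 × 23.333 × 12 = 3334.5
[tube 3] = 6.00 μM / 3334.5 = 0.001799 μM = 1.80 nM

1.80 nM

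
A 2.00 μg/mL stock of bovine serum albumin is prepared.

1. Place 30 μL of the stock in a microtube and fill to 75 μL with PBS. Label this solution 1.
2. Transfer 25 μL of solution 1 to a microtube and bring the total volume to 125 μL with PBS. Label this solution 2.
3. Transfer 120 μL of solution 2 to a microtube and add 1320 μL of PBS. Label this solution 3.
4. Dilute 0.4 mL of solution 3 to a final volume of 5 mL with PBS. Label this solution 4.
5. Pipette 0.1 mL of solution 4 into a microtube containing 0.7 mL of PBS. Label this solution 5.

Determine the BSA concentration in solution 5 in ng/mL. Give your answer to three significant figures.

Step 1: 30 μL brought to 75 μL → factor 75/30 = 2.5
Step 2: 25 μL brought to 125 μL → factor 125/25 = 5
Step 3: 120 μL + 1320 μL = 1440 μL total → factor 1440/120 = 12
Step 4: 0.4 mL brought to 5 mL → factor 5/0.4 = 12.5
Step 5: 0.1 mL + 0.7 mL = 0.8 mL total → factor 0.8/0.1 = 8
Overall dilution factor = 2.5 × 5 × 12 × 12.5 × 8 = 15000
Final = 2.00 μg/mL / 15000 = 0.0001333 μg/mL = 0.133 ng/mL

0.133 ng/mL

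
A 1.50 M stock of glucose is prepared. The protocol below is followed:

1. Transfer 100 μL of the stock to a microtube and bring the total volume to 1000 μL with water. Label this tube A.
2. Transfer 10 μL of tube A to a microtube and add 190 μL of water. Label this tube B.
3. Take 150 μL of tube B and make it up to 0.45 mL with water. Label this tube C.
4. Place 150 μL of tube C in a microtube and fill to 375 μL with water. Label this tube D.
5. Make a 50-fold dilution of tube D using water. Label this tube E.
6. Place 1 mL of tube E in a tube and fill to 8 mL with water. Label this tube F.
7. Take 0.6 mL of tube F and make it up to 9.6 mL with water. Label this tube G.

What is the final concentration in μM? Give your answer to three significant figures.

Step 1: 100 μL brought to 1000 μL → factor 1000/100 = 10
Step 2: 10 μL + 190 μL = 200 μL total → factor 200/10 = 20
Step 3: 150 μL brought to 0.45 mL → factor 450/150 = 3
Step 4: 150 μL brought to 375 μL → factor 375/150 = 2.5
Step 5: 50-fold → factor 50
Step 6: 1 mL brought to 8 mL → factor 8/1 = 8
Step 7: 0.6 mL brought to 9.6 mL → factor 9.6/0.6 = 16
Overall dilution factor = 10 × 20 × 3 × 2.5 × 50 × 8 × 16 = 9.6 × 10^6
Final = 1.50 M / 9.6 × 10^6 = 1.563 × 10^-7 M = 0.156 μM

0.156 μM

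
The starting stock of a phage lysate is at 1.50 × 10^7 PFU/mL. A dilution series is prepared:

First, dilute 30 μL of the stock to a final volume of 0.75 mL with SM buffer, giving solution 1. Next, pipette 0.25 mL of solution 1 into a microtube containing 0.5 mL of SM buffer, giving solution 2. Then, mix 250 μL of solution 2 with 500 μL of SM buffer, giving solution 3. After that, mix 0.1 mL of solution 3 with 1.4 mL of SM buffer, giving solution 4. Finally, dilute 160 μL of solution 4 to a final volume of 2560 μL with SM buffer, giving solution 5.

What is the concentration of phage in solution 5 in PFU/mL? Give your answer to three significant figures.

278 PFU/mL

Step 1: 30 μL brought to 0.75 mL → factor 750/30 = 25
Step 2: 0.25 mL + 0.5 mL = 0.75 mL total → factor 0.75/0.25 = 3
Step 3: 250 μL + 500 μL = 750 μL total → factor 750/250 = 3
Step 4: 0.1 mL + 1.4 mL = 1.5 mL total → factor 1.5/0.1 = 15
Step 5: 160 μL brought to 2560 μL → factor 2560/160 = 16
Overall dilution factor = 25 × 3 × 3 × 15 × 16 = 54000
Final = 1.50 × 10^7 PFU/mL / 54000 = 278 PFU/mL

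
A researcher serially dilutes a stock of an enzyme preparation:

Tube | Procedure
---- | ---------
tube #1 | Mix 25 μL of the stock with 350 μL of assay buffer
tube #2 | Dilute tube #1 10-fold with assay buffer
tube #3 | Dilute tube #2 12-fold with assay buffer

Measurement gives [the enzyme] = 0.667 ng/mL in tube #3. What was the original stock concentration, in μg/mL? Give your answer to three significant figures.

Step 1: 25 μL + 350 μL = 375 μL total → factor 375/25 = 15
Step 2: 10-fold → factor 10
Step 3: 12-fold → factor 12
Overall dilution factor = 15 × 10 × 12 = 1800
Stock = 0.667 ng/mL × 1800 = 1201 ng/mL = 1.20 μg/mL

1.20 μg/mL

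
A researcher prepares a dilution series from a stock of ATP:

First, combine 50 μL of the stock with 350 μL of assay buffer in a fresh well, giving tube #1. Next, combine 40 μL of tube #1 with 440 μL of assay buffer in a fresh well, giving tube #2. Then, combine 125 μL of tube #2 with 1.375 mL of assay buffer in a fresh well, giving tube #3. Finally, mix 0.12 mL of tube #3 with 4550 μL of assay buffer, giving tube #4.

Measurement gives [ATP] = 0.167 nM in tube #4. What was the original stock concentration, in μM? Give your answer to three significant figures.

Step 1: 50 μL + 350 μL = 400 μL total → factor 400/50 = 8
Step 2: 40 μL + 440 μL = 480 μL total → factor 480/40 = 12
Step 3: 125 μL + 1.375 mL = 1500 μL total → factor 1500/125 = 12
Step 4: 0.12 mL + 4550 μL = 4.67 mL total → factor 4.67/0.12 = 38.917
Overall dilution factor = 8 × 12 × 12 × 38.917 = 44832
Stock = 0.167 nM × 44832 = 7487 nM = 7.49 μM

7.49 μM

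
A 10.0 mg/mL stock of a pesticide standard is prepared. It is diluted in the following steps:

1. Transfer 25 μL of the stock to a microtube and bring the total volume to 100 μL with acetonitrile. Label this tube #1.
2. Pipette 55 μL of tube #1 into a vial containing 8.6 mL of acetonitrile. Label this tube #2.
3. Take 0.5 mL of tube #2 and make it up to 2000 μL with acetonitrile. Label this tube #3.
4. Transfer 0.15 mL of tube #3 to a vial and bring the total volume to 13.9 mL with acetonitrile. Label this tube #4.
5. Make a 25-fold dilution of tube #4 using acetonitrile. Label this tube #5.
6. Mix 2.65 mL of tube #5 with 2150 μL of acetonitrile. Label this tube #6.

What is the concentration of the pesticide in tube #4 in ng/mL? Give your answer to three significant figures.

42.9 ng/mL

Step 1: 25 μL brought to 100 μL → factor 100/25 = 4
Step 2: 55 μL + 8.6 mL = 8655 μL total → factor 8655/55 = 157.36
Step 3: 0.5 mL brought to 2000 μL → factor 2/0.5 = 4
Step 4: 0.15 mL brought to 13.9 mL → factor 13.9/0.15 = 92.667
Dilution factor through tube #4 = 4 × 157.36 × 4 × 92.667 = 2.3332 × 10^5
[tube #4] = 10.0 mg/mL / 2.3332 × 10^5 = 4.286 × 10^-5 mg/mL = 42.9 ng/mL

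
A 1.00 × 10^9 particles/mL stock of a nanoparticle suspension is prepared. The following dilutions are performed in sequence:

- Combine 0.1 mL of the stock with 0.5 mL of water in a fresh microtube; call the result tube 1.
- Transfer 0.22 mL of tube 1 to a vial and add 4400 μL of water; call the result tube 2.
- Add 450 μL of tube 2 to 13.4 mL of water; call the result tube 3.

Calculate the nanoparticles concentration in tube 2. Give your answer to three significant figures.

Step 1: 0.1 mL + 0.5 mL = 0.6 mL total → factor 0.6/0.1 = 6
Step 2: 0.22 mL + 4400 μL = 4.62 mL total → factor 4.62/0.22 = 21
Dilution factor through tube 2 = 6 × 21 = 126
[tube 2] = 1.00 × 10^9 particles/mL / 126 = 7.94 × 10^6 particles/mL

7.94 × 10^6 particles/mL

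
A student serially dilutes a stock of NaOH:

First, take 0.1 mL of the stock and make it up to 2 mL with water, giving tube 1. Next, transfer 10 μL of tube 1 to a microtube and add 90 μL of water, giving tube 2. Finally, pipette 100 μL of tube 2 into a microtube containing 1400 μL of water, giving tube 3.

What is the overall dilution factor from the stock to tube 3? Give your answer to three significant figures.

Step 1: 0.1 mL brought to 2 mL → factor 2/0.1 = 20
Step 2: 10 μL + 90 μL = 100 μL total → factor 100/10 = 10
Step 3: 100 μL + 1400 μL = 1500 μL total → factor 1500/100 = 15
Overall dilution factor = 20 × 10 × 15 = 3000

3.00 × 10^3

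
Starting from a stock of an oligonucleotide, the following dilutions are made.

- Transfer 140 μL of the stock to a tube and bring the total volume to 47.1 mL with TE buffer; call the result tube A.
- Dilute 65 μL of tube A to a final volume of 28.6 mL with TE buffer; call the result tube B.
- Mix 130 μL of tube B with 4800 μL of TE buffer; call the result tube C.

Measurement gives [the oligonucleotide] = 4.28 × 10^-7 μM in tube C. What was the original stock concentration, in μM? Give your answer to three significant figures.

2.40 μM

Step 1: 140 μL brought to 47.1 mL → factor 47100/140 = 336.43
Step 2: 65 μL brought to 28.6 mL → factor 28600/65 = 440
Step 3: 130 μL + 4800 μL = 4930 μL total → factor 4930/130 = 37.923
Overall dilution factor = 336.43 × 440 × 37.923 = 5.6137 × 10^6
Stock = 4.28 × 10^-7 μM × 5.6137 × 10^6 = 2.40 μM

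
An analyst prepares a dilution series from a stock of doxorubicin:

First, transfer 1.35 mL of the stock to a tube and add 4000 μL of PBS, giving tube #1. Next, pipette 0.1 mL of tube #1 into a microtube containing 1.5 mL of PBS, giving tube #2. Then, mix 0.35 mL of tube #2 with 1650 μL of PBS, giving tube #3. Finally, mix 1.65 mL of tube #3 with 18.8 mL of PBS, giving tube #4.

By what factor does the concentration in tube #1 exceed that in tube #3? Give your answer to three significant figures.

91.4

Step 1: 1.35 mL + 4000 μL = 5.35 mL total → factor 5.35/1.35 = 3.963
Step 2: 0.1 mL + 1.5 mL = 1.6 mL total → factor 1.6/0.1 = 16
Step 3: 0.35 mL + 1650 μL = 2 mL total → factor 2/0.35 = 5.7143
Dilution factor to tube #1 = 3.963; to tube #3 = 362.33
[tube #1]/[tube #3] = (factor to tube #3)/(factor to tube #1) = 362.33/3.963 = 91.4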